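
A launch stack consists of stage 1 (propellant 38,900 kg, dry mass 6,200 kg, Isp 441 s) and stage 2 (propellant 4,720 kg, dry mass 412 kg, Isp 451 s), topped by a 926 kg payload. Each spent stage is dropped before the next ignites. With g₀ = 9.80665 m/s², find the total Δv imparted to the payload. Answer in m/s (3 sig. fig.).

Δv ≈ 12900 m/s

Ignition mass of stage 1 = 38,900+6,200 + 4,720+412 + 926 = 51,158 kg.
Stage 1: m₀ = 51,158 kg, m_f = 51,158 − 38,900 = 12,258 kg; Δv = 441×9.80665×ln(4.173) = 4324.7×1.4287 ≈ 6179 m/s.
Stage 2: m₀ = 6,058 kg, m_f = 6,058 − 4,720 = 1,338 kg; Δv = 451×9.80665×ln(4.528) = 4422.8×1.5102 ≈ 6679 m/s.
Total Δv = 6179 + 6679 = 12858 m/s.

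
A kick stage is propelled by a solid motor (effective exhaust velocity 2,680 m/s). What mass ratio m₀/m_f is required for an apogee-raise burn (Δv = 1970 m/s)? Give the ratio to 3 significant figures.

mass ratio ≈ 2.09

m₀/m_f = exp(Δv / v_e) = exp(1970 / 2680.0) = exp(0.7351) = 2.0856.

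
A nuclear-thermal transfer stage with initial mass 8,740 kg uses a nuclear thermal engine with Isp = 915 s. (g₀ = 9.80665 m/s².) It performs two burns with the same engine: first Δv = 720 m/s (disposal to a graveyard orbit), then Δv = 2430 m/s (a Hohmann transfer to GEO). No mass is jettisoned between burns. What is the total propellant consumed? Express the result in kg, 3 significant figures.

total propellant consumed ≈ 2590 kg

v_e = Isp · g₀ = 915 × 9.80665 = 8973.1 m/s.
After the first burn: m = 8740 × exp(−720/8973.1) = 8740 × 0.92289 = 8,066.06 kg.
After the second burn: m = 8,066.06 × exp(−2430/8973.1) = 8,066.06 × 0.76276 = 6,152.47 kg.
Total propellant = m₀ − m_final = 8740 − 6,152.47 = 2,587.53 kg.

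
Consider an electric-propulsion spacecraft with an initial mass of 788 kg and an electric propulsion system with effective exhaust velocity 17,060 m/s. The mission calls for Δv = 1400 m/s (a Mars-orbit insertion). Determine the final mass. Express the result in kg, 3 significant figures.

m₀/m_f = exp(Δv / v_e) = exp(1400 / 17060.0) = exp(0.0821) = 1.0855.
m_f = m₀ / 1.0855 = 788 / 1.0855 = 725.933 kg.

final mass ≈ 726 kg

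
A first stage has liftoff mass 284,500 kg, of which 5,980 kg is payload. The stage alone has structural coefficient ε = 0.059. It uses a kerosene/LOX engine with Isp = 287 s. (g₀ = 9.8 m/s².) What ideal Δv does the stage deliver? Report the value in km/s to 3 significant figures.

Stage wet mass = m₀ − payload = 284,500 − 5,980 = 278,520 kg.
Stage dry mass = ε × stage wet mass = 0.059 × 278,520 = 16,432.7 kg.
Burnout mass m_f = stage dry + payload = 16,432.7 + 5,980 = 22,412.7 kg.
v_e = Isp · g₀ = 287 × 9.8 = 2812.6 m/s.
By the Tsiolkovsky rocket equation, Δv = v_e · ln(284,500/22,412.7) = 2812.6 × ln(12.69) = 2812.6 × 2.5411 ≈ 7147 m/s.

Δv ≈ 7.15 km/s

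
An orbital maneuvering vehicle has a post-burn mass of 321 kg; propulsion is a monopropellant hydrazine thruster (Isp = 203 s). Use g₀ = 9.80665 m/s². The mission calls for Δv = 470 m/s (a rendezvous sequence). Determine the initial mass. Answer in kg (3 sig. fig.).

v_e = Isp · g₀ = 203 × 9.80665 = 1990.7 m/s.
By the Tsiolkovsky rocket equation, m₀/m_f = exp(Δv / v_e) = exp(470 / 1990.7) = exp(0.2361) = 1.2663.
m₀ = m_f × 1.2663 = 321 × 1.2663 = 406.482 kg.

initial mass ≈ 406 kg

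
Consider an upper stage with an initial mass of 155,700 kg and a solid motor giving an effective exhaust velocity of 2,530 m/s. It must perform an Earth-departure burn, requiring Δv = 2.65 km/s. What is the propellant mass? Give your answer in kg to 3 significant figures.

By the Tsiolkovsky rocket equation, m₀/m_f = exp(Δv / v_e) = exp(2650 / 2530.0) = exp(1.0474) = 2.8503.
m_f = 155,700 / 2.8503 = 54,625.8 kg, so propellant = m₀ − m_f = 155,700 − 54,625.8 = 101,074.2 kg.

propellant mass ≈ 101000 kg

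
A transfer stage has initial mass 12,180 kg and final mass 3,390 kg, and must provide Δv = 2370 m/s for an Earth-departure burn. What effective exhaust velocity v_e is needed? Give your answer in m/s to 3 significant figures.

v_e ≈ 1850 m/s

ln(m₀/m_f) = ln(12180/3390) = ln(3.593) = 1.2790.
v_e = Δv / ln(m₀/m_f) = 2370 / 1.2790 = 1853.1 m/s.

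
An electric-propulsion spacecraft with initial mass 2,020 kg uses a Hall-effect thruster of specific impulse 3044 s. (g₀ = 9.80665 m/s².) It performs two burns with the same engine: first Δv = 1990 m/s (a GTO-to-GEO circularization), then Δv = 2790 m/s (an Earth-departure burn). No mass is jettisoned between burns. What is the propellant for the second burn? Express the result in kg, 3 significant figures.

v_e = Isp · g₀ = 3044 × 9.80665 = 29851.4 m/s.
After the first burn: m = 2020 × exp(−1990/29851.4) = 2020 × 0.93551 = 1,889.73 kg.
After the second burn: m = 1,889.73 × exp(−2790/29851.4) = 1,889.73 × 0.91077 = 1,721.11 kg.
Second-burn propellant = 1,889.73 − 1,721.11 = 168.62 kg.

propellant for the second burn ≈ 169 kg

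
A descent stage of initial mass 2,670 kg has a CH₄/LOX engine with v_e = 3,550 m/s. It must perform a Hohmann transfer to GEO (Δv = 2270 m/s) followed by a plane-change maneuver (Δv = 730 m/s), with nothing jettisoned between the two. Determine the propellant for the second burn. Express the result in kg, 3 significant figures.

propellant for the second burn ≈ 262 kg

After the first burn: m = 2670 × exp(−2270/3550.0) = 2670 × 0.52759 = 1,408.67 kg.
After the second burn: m = 1,408.67 × exp(−730/3550.0) = 1,408.67 × 0.81413 = 1,146.84 kg.
Second-burn propellant = 1,408.67 − 1,146.84 = 261.83 kg.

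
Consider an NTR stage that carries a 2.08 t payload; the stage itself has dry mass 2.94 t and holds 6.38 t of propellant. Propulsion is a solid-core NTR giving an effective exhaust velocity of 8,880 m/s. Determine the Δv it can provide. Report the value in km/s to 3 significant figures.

Δv ≈ 7.28 km/s

m₀ = payload + dry + propellant = 2.08 + 2.94 + 6.38 = 11.4 t.
m_f = payload + dry = 2.08 + 2.94 = 5.02 t.
Δv = v_e · ln(m₀/m_f) = 8880.0 × ln(2.271) = 8880.0 × 0.8202 ≈ 7283.2 m/s.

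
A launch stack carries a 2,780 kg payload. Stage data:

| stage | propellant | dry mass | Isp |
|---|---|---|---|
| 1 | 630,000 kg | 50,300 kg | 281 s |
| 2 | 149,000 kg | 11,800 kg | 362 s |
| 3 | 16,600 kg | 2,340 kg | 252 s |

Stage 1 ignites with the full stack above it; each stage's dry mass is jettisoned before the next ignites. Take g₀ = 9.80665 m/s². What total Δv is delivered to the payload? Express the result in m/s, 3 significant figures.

Δv ≈ 13200 m/s

Ignition mass of stage 1 = 630,000+50,300 + 149,000+11,800 + 16,600+2,340 + 2,780 = 862,820 kg.
Stage 1: m₀ = 862,820 kg, m_f = 862,820 − 630,000 = 232,820 kg; Δv = 281×9.80665×ln(3.706) = 2755.7×1.3099 ≈ 3610 m/s.
Stage 2: m₀ = 182,520 kg, m_f = 182,520 − 149,000 = 33,520 kg; Δv = 362×9.80665×ln(5.445) = 3550.0×1.6947 ≈ 6016 m/s.
Stage 3: m₀ = 21,720 kg, m_f = 21,720 − 16,600 = 5,120 kg; Δv = 252×9.80665×ln(4.242) = 2471.3×1.4451 ≈ 3571 m/s.
Total Δv = 3610 + 6016 + 3571 = 13197 m/s.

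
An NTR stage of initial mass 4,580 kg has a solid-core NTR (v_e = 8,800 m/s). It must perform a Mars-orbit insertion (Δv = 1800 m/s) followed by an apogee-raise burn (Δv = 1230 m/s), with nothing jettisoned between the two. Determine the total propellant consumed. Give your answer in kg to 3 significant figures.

total propellant consumed ≈ 1330 kg

After the first burn: m = 4580 × exp(−1800/8800.0) = 4580 × 0.81502 = 3,732.79 kg.
After the second burn: m = 3,732.79 × exp(−1230/8800.0) = 3,732.79 × 0.86956 = 3,245.88 kg.
Total propellant = m₀ − m_final = 4580 − 3,245.88 = 1,334.12 kg.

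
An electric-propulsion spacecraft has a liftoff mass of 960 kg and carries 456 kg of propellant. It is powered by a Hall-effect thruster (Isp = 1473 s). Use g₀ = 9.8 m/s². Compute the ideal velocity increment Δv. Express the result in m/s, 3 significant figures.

v_e = Isp · g₀ = 1473 × 9.8 = 14435.4 m/s.
m_f = m₀ − m_prop = 960 − 456 = 504 kg.
Using Δv = v_e ln(m₀/m_f): Δv = v_e · ln(m₀/m_f) = 14435.4 × ln(1.905) = 14435.4 × 0.6444 ≈ 9301.6 m/s.

Δv ≈ 9300 m/s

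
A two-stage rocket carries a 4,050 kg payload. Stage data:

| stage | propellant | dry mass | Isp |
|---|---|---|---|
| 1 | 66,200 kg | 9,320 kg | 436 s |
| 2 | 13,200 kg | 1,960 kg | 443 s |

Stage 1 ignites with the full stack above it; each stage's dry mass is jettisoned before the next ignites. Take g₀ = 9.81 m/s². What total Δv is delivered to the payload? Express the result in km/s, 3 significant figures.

Ignition mass of stage 1 = 66,200+9,320 + 13,200+1,960 + 4,050 = 94,730 kg.
Stage 1: m₀ = 94,730 kg, m_f = 94,730 − 66,200 = 28,530 kg; Δv = 436×9.81×ln(3.32) = 4277.2×1.2001 ≈ 5133 m/s.
Stage 2: m₀ = 19,210 kg, m_f = 19,210 − 13,200 = 6,010 kg; Δv = 443×9.81×ln(3.196) = 4345.8×1.1620 ≈ 5050 m/s.
Total Δv = 5133 + 5050 = 10183 m/s.

Δv ≈ 10.2 km/s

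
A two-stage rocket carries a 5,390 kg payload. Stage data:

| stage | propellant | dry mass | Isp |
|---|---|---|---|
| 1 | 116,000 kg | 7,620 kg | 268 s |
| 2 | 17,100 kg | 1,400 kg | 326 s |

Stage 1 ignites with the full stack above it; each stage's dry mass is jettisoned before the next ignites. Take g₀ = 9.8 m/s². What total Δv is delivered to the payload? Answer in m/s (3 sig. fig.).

Δv ≈ 8070 m/s

Ignition mass of stage 1 = 116,000+7,620 + 17,100+1,400 + 5,390 = 147,510 kg.
Stage 1: m₀ = 147,510 kg, m_f = 147,510 − 116,000 = 31,510 kg; Δv = 268×9.8×ln(4.681) = 2626.4×1.5436 ≈ 4054 m/s.
Stage 2: m₀ = 23,890 kg, m_f = 23,890 − 17,100 = 6,790 kg; Δv = 326×9.8×ln(3.518) = 3194.8×1.2580 ≈ 4019 m/s.
Total Δv = 4054 + 4019 = 8073 m/s.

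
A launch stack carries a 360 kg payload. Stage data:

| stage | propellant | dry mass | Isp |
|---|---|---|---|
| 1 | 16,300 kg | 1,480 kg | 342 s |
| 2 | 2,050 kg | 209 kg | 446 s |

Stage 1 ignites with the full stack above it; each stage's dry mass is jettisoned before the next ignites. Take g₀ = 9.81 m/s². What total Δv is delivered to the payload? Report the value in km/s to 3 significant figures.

Δv ≈ 12.1 km/s

Ignition mass of stage 1 = 16,300+1,480 + 2,050+209 + 360 = 20,399 kg.
Stage 1: m₀ = 20,399 kg, m_f = 20,399 − 16,300 = 4,099 kg; Δv = 342×9.81×ln(4.977) = 3355.0×1.6047 ≈ 5384 m/s.
Stage 2: m₀ = 2,619 kg, m_f = 2,619 − 2,050 = 569 kg; Δv = 446×9.81×ln(4.603) = 4375.3×1.5267 ≈ 6680 m/s.
Total Δv = 5384 + 6680 = 12064 m/s.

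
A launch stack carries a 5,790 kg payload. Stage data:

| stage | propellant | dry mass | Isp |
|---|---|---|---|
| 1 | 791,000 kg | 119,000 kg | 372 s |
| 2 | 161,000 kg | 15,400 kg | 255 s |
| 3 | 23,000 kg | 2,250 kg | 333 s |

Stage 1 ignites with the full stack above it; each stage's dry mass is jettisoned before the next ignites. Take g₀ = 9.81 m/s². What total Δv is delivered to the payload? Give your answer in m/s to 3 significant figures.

Δv ≈ 12600 m/s

Ignition mass of stage 1 = 791,000+119,000 + 161,000+15,400 + 23,000+2,250 + 5,790 = 1,117,440 kg.
Stage 1: m₀ = 1,117,440 kg, m_f = 1,117,440 − 791,000 = 326,440 kg; Δv = 372×9.81×ln(3.423) = 3649.3×1.2305 ≈ 4491 m/s.
Stage 2: m₀ = 207,440 kg, m_f = 207,440 − 161,000 = 46,440 kg; Δv = 255×9.81×ln(4.467) = 2501.6×1.4967 ≈ 3744 m/s.
Stage 3: m₀ = 31,040 kg, m_f = 31,040 − 23,000 = 8,040 kg; Δv = 333×9.81×ln(3.861) = 3266.7×1.3508 ≈ 4413 m/s.
Total Δv = 4491 + 3744 + 4413 = 12648 m/s.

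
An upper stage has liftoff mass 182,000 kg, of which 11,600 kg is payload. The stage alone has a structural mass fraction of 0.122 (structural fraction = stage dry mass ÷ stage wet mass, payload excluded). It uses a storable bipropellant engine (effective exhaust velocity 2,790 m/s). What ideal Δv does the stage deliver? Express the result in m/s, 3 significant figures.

Stage wet mass = m₀ − payload = 182,000 − 11,600 = 170,400 kg.
Stage dry mass = ε × stage wet mass = 0.122 × 170,400 = 20,788.8 kg.
Burnout mass m_f = stage dry + payload = 20,788.8 + 11,600 = 32,388.8 kg.
Rocket equation: Δv = v_e · ln(182,000/32,388.8) = 2790.0 × ln(5.619) = 2790.0 × 1.7262 ≈ 4816 m/s.

Δv ≈ 4820 m/s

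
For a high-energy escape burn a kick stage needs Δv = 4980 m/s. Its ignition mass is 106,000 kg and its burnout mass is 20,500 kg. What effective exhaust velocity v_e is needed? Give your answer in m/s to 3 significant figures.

v_e ≈ 3030 m/s

ln(m₀/m_f) = ln(106000/20500) = ln(5.171) = 1.6430.
By the Tsiolkovsky rocket equation, v_e = Δv / ln(m₀/m_f) = 4980 / 1.6430 = 3031.0 m/s.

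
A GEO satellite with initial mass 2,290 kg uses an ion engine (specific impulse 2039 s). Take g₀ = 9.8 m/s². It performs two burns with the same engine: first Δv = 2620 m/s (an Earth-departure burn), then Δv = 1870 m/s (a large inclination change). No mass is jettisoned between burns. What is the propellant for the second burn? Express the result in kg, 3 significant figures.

v_e = Isp · g₀ = 2039 × 9.8 = 19982.2 m/s.
After the first burn: m = 2290 × exp(−2620/19982.2) = 2290 × 0.87712 = 2,008.6 kg.
After the second burn: m = 2,008.6 × exp(−1870/19982.2) = 2,008.6 × 0.91066 = 1,829.15 kg.
Second-burn propellant = 2,008.6 − 1,829.15 = 179.45 kg.

propellant for the second burn ≈ 179 kg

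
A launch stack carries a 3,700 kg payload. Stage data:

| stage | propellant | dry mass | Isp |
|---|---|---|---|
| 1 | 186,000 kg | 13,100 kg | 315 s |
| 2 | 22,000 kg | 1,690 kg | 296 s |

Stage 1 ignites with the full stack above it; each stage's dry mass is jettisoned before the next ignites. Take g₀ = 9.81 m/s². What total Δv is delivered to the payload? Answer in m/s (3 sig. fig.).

Δv ≈ 10000 m/s

Ignition mass of stage 1 = 186,000+13,100 + 22,000+1,690 + 3,700 = 226,490 kg.
Stage 1: m₀ = 226,490 kg, m_f = 226,490 − 186,000 = 40,490 kg; Δv = 315×9.81×ln(5.594) = 3090.2×1.7216 ≈ 5320 m/s.
Stage 2: m₀ = 27,390 kg, m_f = 27,390 − 22,000 = 5,390 kg; Δv = 296×9.81×ln(5.082) = 2903.8×1.6256 ≈ 4720 m/s.
Total Δv = 5320 + 4720 = 10040 m/s.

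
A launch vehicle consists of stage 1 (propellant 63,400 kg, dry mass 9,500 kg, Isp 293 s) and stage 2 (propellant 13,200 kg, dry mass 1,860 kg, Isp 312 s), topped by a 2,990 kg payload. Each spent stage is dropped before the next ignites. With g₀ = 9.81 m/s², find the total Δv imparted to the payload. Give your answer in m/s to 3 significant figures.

Δv ≈ 7460 m/s

Ignition mass of stage 1 = 63,400+9,500 + 13,200+1,860 + 2,990 = 90,950 kg.
Stage 1: m₀ = 90,950 kg, m_f = 90,950 − 63,400 = 27,550 kg; Δv = 293×9.81×ln(3.301) = 2874.3×1.1943 ≈ 3433 m/s.
Stage 2: m₀ = 18,050 kg, m_f = 18,050 − 13,200 = 4,850 kg; Δv = 312×9.81×ln(3.722) = 3060.7×1.3142 ≈ 4022 m/s.
Total Δv = 3433 + 4022 = 7455 m/s.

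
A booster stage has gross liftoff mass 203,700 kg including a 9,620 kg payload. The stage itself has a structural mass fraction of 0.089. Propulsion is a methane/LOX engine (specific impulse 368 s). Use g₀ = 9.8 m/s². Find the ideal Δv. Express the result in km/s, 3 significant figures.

Δv ≈ 7.30 km/s

Stage wet mass = m₀ − payload = 203,700 − 9,620 = 194,080 kg.
Stage dry mass = ε × stage wet mass = 0.089 × 194,080 = 17,273.1 kg.
Burnout mass m_f = stage dry + payload = 17,273.1 + 9,620 = 26,893.1 kg.
v_e = Isp · g₀ = 368 × 9.8 = 3606.4 m/s.
By the Tsiolkovsky rocket equation, Δv = v_e · ln(203,700/26,893.1) = 3606.4 × ln(7.574) = 3606.4 × 2.0248 ≈ 7302 m/s.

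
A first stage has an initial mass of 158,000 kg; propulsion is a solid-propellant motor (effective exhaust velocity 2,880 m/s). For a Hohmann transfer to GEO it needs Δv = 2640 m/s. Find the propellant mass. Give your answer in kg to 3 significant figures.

propellant mass ≈ 94800 kg

m₀/m_f = exp(Δv / v_e) = exp(2640 / 2880.0) = exp(0.9167) = 2.5009.
m_f = 158,000 / 2.5009 = 63,177.3 kg, so propellant = m₀ − m_f = 158,000 − 63,177.3 = 94,822.7 kg.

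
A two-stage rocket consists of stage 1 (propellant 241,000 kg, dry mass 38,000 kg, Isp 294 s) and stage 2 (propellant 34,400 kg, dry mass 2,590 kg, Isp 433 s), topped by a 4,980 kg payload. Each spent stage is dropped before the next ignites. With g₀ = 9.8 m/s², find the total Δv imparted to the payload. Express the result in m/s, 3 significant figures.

Ignition mass of stage 1 = 241,000+38,000 + 34,400+2,590 + 4,980 = 320,970 kg.
Stage 1: m₀ = 320,970 kg, m_f = 320,970 − 241,000 = 79,970 kg; Δv = 294×9.8×ln(4.014) = 2881.2×1.3897 ≈ 4004 m/s.
Stage 2: m₀ = 41,970 kg, m_f = 41,970 − 34,400 = 7,570 kg; Δv = 433×9.8×ln(5.544) = 4243.4×1.7128 ≈ 7268 m/s.
Total Δv = 4004 + 7268 = 11272 m/s.

Δv ≈ 11300 m/s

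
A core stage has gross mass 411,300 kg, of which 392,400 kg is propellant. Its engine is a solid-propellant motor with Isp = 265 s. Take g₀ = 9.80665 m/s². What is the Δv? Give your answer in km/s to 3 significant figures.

Δv ≈ 8.00 km/s

v_e = Isp · g₀ = 265 × 9.80665 = 2598.8 m/s.
m_f = m₀ − m_prop = 411,300 − 392,400 = 18,900 kg.
From the ideal rocket equation, Δv = v_e · ln(m₀/m_f) = 2598.8 × ln(21.76) = 2598.8 × 3.0802 ≈ 8004.6 m/s.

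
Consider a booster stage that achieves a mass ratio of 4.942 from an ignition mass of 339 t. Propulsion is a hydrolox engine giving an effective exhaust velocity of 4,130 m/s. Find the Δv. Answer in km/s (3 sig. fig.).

From the ideal rocket equation, Δv = v_e · ln(4.942) = 4130.0 × 1.5978 ≈ 6598.8 m/s.

Δv ≈ 6.60 km/s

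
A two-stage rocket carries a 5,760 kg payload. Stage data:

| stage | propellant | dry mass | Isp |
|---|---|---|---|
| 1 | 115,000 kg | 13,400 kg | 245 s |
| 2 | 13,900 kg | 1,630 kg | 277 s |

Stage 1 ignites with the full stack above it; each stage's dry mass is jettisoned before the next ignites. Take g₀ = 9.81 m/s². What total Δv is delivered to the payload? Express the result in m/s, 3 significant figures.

Δv ≈ 6390 m/s

Ignition mass of stage 1 = 115,000+13,400 + 13,900+1,630 + 5,760 = 149,690 kg.
Stage 1: m₀ = 149,690 kg, m_f = 149,690 − 115,000 = 34,690 kg; Δv = 245×9.81×ln(4.315) = 2403.5×1.4621 ≈ 3514 m/s.
Stage 2: m₀ = 21,290 kg, m_f = 21,290 − 13,900 = 7,390 kg; Δv = 277×9.81×ln(2.881) = 2717.4×1.0581 ≈ 2875 m/s.
Total Δv = 3514 + 2875 = 6389 m/s.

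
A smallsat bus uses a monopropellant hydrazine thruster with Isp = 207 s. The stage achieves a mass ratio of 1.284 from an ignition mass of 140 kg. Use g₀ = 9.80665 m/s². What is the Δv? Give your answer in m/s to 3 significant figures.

Δv ≈ 507 m/s

v_e = Isp · g₀ = 207 × 9.80665 = 2030.0 m/s.
Δv = v_e · ln(1.284) = 2030.0 × 0.2500 ≈ 507.5 m/s.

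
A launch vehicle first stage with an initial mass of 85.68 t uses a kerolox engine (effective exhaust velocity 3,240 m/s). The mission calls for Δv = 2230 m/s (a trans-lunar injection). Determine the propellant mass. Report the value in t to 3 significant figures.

m₀/m_f = exp(Δv / v_e) = exp(2230 / 3240.0) = exp(0.6883) = 1.9903.
m_f = 85.68 / 1.9903 = 43.0488 t, so propellant = m₀ − m_f = 85.68 − 43.0488 = 42.6312 t.

propellant mass ≈ 42.6 t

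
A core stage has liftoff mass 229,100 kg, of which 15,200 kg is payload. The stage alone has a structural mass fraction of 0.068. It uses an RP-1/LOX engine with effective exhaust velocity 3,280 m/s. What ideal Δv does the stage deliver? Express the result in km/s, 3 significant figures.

Δv ≈ 6.70 km/s

Stage wet mass = m₀ − payload = 229,100 − 15,200 = 213,900 kg.
Stage dry mass = ε × stage wet mass = 0.068 × 213,900 = 14,545.2 kg.
Burnout mass m_f = stage dry + payload = 14,545.2 + 15,200 = 29,745.2 kg.
Δv = v_e · ln(229,100/29,745.2) = 3280.0 × ln(7.702) = 3280.0 × 2.0415 ≈ 6696 m/s.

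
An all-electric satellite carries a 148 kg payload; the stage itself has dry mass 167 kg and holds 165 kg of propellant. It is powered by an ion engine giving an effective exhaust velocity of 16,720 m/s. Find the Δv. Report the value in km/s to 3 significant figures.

m₀ = payload + dry + propellant = 148 + 167 + 165 = 480 kg.
m_f = payload + dry = 148 + 167 = 315 kg.
By the Tsiolkovsky rocket equation, Δv = v_e · ln(m₀/m_f) = 16720.0 × ln(1.524) = 16720.0 × 0.4212 ≈ 7042.7 m/s.

Δv ≈ 7.04 km/s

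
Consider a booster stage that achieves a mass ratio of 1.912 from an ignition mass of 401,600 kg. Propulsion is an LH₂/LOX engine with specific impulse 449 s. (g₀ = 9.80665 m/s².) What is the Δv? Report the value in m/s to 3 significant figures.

Δv ≈ 2850 m/s

v_e = Isp · g₀ = 449 × 9.80665 = 4403.2 m/s.
Δv = v_e · ln(1.912) = 4403.2 × 0.6481 ≈ 2853.9 m/s.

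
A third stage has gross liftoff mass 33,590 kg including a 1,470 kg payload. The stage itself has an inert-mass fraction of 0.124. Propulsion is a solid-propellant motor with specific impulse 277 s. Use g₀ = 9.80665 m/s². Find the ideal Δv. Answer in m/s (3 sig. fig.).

Δv ≈ 4940 m/s

Stage wet mass = m₀ − payload = 33,590 − 1,470 = 32,120 kg.
Stage dry mass = ε × stage wet mass = 0.124 × 32,120 = 3,982.88 kg.
Burnout mass m_f = stage dry + payload = 3,982.88 + 1,470 = 5,452.88 kg.
v_e = Isp · g₀ = 277 × 9.80665 = 2716.4 m/s.
Δv = v_e · ln(33,590/5,452.88) = 2716.4 × ln(6.16) = 2716.4 × 1.8181 ≈ 4939 m/s.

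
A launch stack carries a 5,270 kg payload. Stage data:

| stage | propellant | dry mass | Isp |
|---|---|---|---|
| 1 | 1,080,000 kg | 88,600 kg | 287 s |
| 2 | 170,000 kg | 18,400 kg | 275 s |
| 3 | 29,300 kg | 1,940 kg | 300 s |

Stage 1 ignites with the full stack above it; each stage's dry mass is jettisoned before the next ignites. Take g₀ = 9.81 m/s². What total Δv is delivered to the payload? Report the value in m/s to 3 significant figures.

Δv ≈ 12800 m/s

Ignition mass of stage 1 = 1,080,000+88,600 + 170,000+18,400 + 29,300+1,940 + 5,270 = 1,393,510 kg.
Stage 1: m₀ = 1,393,510 kg, m_f = 1,393,510 − 1,080,000 = 313,510 kg; Δv = 287×9.81×ln(4.445) = 2815.5×1.4917 ≈ 4200 m/s.
Stage 2: m₀ = 224,910 kg, m_f = 224,910 − 170,000 = 54,910 kg; Δv = 275×9.81×ln(4.096) = 2697.8×1.4100 ≈ 3804 m/s.
Stage 3: m₀ = 36,510 kg, m_f = 36,510 − 29,300 = 7,210 kg; Δv = 300×9.81×ln(5.064) = 2943.0×1.6221 ≈ 4774 m/s.
Total Δv = 4200 + 3804 + 4774 = 12778 m/s.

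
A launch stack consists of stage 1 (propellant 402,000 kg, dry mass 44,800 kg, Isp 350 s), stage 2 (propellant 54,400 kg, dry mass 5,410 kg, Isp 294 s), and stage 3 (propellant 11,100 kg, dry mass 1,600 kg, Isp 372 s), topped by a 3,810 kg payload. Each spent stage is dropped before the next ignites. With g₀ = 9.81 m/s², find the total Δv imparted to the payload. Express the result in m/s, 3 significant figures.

Ignition mass of stage 1 = 402,000+44,800 + 54,400+5,410 + 11,100+1,600 + 3,810 = 523,120 kg.
Stage 1: m₀ = 523,120 kg, m_f = 523,120 − 402,000 = 121,120 kg; Δv = 350×9.81×ln(4.319) = 3433.5×1.4630 ≈ 5023 m/s.
Stage 2: m₀ = 76,320 kg, m_f = 76,320 − 54,400 = 21,920 kg; Δv = 294×9.81×ln(3.482) = 2884.1×1.2475 ≈ 3598 m/s.
Stage 3: m₀ = 16,510 kg, m_f = 16,510 − 11,100 = 5,410 kg; Δv = 372×9.81×ln(3.052) = 3649.3×1.1157 ≈ 4072 m/s.
Total Δv = 5023 + 3598 + 4072 = 12693 m/s.

Δv ≈ 12700 m/s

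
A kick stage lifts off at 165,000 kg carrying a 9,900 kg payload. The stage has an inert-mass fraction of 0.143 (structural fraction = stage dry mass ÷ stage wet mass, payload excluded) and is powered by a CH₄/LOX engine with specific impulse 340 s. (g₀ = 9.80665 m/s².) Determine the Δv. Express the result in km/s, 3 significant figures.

Stage wet mass = m₀ − payload = 165,000 − 9,900 = 155,100 kg.
Stage dry mass = ε × stage wet mass = 0.143 × 155,100 = 22,179.3 kg.
Burnout mass m_f = stage dry + payload = 22,179.3 + 9,900 = 32,079.3 kg.
v_e = Isp · g₀ = 340 × 9.80665 = 3334.3 m/s.
Using Δv = v_e ln(m₀/m_f): Δv = v_e · ln(165,000/32,079.3) = 3334.3 × ln(5.144) = 3334.3 × 1.6377 ≈ 5461 m/s.

Δv ≈ 5.46 km/s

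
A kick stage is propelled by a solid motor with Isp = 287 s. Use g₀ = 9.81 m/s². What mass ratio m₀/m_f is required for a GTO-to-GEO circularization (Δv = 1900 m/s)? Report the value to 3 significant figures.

v_e = Isp · g₀ = 287 × 9.81 = 2815.5 m/s.
Rocket equation: m₀/m_f = exp(Δv / v_e) = exp(1900 / 2815.5) = exp(0.6748) = 1.9637.

mass ratio ≈ 1.96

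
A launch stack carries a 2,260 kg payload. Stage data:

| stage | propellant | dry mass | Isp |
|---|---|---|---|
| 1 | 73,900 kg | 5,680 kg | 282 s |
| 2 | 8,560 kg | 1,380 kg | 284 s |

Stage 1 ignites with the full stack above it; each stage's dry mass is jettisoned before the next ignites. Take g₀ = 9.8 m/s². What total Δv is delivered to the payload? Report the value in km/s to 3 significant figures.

Δv ≈ 7.89 km/s

Ignition mass of stage 1 = 73,900+5,680 + 8,560+1,380 + 2,260 = 91,780 kg.
Stage 1: m₀ = 91,780 kg, m_f = 91,780 − 73,900 = 17,880 kg; Δv = 282×9.8×ln(5.133) = 2763.6×1.6357 ≈ 4520 m/s.
Stage 2: m₀ = 12,200 kg, m_f = 12,200 − 8,560 = 3,640 kg; Δv = 284×9.8×ln(3.352) = 2783.2×1.2095 ≈ 3366 m/s.
Total Δv = 4520 + 3366 = 7886 m/s.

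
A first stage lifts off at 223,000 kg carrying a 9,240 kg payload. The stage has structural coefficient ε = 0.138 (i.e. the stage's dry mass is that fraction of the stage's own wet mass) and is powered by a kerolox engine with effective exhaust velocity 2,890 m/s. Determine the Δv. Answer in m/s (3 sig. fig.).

Stage wet mass = m₀ − payload = 223,000 − 9,240 = 213,760 kg.
Stage dry mass = ε × stage wet mass = 0.138 × 213,760 = 29,498.9 kg.
Burnout mass m_f = stage dry + payload = 29,498.9 + 9,240 = 38,738.9 kg.
Δv = v_e · ln(223,000/38,738.9) = 2890.0 × ln(5.756) = 2890.0 × 1.7503 ≈ 5058 m/s.

Δv ≈ 5060 m/s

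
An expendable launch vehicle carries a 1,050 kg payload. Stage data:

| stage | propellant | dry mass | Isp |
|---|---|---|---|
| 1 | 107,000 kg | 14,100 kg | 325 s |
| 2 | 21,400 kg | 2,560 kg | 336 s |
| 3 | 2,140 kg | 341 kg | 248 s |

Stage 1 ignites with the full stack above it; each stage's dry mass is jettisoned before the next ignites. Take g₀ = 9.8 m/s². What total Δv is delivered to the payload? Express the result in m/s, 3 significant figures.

Ignition mass of stage 1 = 107,000+14,100 + 21,400+2,560 + 2,140+341 + 1,050 = 148,591 kg.
Stage 1: m₀ = 148,591 kg, m_f = 148,591 − 107,000 = 41,591 kg; Δv = 325×9.8×ln(3.573) = 3185.0×1.2733 ≈ 4056 m/s.
Stage 2: m₀ = 27,491 kg, m_f = 27,491 − 21,400 = 6,091 kg; Δv = 336×9.8×ln(4.513) = 3292.8×1.5070 ≈ 4962 m/s.
Stage 3: m₀ = 3,531 kg, m_f = 3,531 − 2,140 = 1,391 kg; Δv = 248×9.8×ln(2.538) = 2430.4×0.9316 ≈ 2264 m/s.
Total Δv = 4056 + 4962 + 2264 = 11282 m/s.

Δv ≈ 11300 m/s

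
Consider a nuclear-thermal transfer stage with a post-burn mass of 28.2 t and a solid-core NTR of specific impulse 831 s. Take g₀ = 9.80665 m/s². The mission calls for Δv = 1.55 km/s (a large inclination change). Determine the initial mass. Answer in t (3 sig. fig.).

v_e = Isp · g₀ = 831 × 9.80665 = 8149.3 m/s.
Using Δv = v_e ln(m₀/m_f): m₀/m_f = exp(Δv / v_e) = exp(1550 / 8149.3) = exp(0.1902) = 1.2095.
m₀ = m_f × 1.2095 = 28.2 × 1.2095 = 34.1079 t.

initial mass ≈ 34.1 t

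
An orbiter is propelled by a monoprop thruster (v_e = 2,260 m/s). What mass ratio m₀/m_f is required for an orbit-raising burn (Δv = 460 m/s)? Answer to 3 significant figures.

mass ratio ≈ 1.23

By the Tsiolkovsky rocket equation, m₀/m_f = exp(Δv / v_e) = exp(460 / 2260.0) = exp(0.2035) = 1.2257.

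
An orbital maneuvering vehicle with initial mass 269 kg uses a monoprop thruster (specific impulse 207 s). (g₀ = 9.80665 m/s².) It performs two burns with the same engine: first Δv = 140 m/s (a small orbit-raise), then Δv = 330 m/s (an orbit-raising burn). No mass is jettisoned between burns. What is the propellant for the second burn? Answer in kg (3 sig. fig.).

v_e = Isp · g₀ = 207 × 9.80665 = 2030.0 m/s.
After the first burn: m = 269 × exp(−140/2030.0) = 269 × 0.93336 = 251.074 kg.
After the second burn: m = 251.074 × exp(−330/2030.0) = 251.074 × 0.84996 = 213.403 kg.
Second-burn propellant = 251.074 − 213.403 = 37.671 kg.

propellant for the second burn ≈ 37.7 kg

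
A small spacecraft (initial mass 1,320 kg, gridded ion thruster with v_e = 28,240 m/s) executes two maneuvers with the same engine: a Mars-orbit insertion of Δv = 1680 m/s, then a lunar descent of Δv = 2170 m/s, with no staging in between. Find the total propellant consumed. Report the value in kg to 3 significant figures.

After the first burn: m = 1320 × exp(−1680/28240.0) = 1320 × 0.94224 = 1,243.76 kg.
After the second burn: m = 1,243.76 × exp(−2170/28240.0) = 1,243.76 × 0.92604 = 1,151.77 kg.
Total propellant = m₀ − m_final = 1320 − 1,151.77 = 168.23 kg.

total propellant consumed ≈ 168 kg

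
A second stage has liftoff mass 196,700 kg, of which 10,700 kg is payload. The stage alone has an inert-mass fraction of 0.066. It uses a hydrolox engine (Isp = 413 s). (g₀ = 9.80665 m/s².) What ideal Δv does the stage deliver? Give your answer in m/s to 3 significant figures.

Δv ≈ 8700 m/s

Stage wet mass = m₀ − payload = 196,700 − 10,700 = 186,000 kg.
Stage dry mass = ε × stage wet mass = 0.066 × 186,000 = 12,276 kg.
Burnout mass m_f = stage dry + payload = 12,276 + 10,700 = 22,976 kg.
v_e = Isp · g₀ = 413 × 9.80665 = 4050.1 m/s.
Using Δv = v_e ln(m₀/m_f): Δv = v_e · ln(196,700/22,976) = 4050.1 × ln(8.561) = 4050.1 × 2.1472 ≈ 8697 m/s.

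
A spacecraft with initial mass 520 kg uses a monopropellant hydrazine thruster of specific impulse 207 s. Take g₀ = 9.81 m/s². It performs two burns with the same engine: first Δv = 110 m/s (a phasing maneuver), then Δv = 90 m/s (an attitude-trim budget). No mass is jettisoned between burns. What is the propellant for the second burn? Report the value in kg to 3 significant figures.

propellant for the second burn ≈ 21.4 kg

v_e = Isp · g₀ = 207 × 9.81 = 2030.7 m/s.
After the first burn: m = 520 × exp(−110/2030.7) = 520 × 0.94727 = 492.58 kg.
After the second burn: m = 492.58 × exp(−90/2030.7) = 492.58 × 0.95665 = 471.227 kg.
Second-burn propellant = 492.58 − 471.227 = 21.353 kg.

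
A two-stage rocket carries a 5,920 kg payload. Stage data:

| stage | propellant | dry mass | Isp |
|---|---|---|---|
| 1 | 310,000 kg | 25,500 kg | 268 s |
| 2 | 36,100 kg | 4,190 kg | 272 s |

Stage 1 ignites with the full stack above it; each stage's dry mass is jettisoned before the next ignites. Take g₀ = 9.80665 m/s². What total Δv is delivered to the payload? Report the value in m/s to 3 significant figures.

Ignition mass of stage 1 = 310,000+25,500 + 36,100+4,190 + 5,920 = 381,710 kg.
Stage 1: m₀ = 381,710 kg, m_f = 381,710 − 310,000 = 71,710 kg; Δv = 268×9.80665×ln(5.323) = 2628.2×1.6720 ≈ 4394 m/s.
Stage 2: m₀ = 46,210 kg, m_f = 46,210 − 36,100 = 10,110 kg; Δv = 272×9.80665×ln(4.571) = 2667.4×1.5197 ≈ 4054 m/s.
Total Δv = 4394 + 4054 = 8448 m/s.

Δv ≈ 8450 m/s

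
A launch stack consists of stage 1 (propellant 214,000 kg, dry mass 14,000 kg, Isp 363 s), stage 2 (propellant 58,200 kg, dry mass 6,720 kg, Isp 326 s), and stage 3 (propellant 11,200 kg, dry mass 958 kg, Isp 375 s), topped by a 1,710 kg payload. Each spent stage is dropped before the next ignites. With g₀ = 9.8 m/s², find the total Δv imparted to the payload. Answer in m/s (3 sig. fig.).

Δv ≈ 14600 m/s

Ignition mass of stage 1 = 214,000+14,000 + 58,200+6,720 + 11,200+958 + 1,710 = 306,788 kg.
Stage 1: m₀ = 306,788 kg, m_f = 306,788 − 214,000 = 92,788 kg; Δv = 363×9.8×ln(3.306) = 3557.4×1.1958 ≈ 4254 m/s.
Stage 2: m₀ = 78,788 kg, m_f = 78,788 − 58,200 = 20,588 kg; Δv = 326×9.8×ln(3.827) = 3194.8×1.3421 ≈ 4288 m/s.
Stage 3: m₀ = 13,868 kg, m_f = 13,868 − 11,200 = 2,668 kg; Δv = 375×9.8×ln(5.198) = 3675.0×1.6483 ≈ 6057 m/s.
Total Δv = 4254 + 4288 + 6057 = 14599 m/s.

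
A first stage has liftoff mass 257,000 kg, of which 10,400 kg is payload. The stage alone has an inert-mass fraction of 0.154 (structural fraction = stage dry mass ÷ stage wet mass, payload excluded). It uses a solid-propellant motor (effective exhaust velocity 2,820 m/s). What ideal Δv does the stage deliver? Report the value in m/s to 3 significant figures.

Stage wet mass = m₀ − payload = 257,000 − 10,400 = 246,600 kg.
Stage dry mass = ε × stage wet mass = 0.154 × 246,600 = 37,976.4 kg.
Burnout mass m_f = stage dry + payload = 37,976.4 + 10,400 = 48,376.4 kg.
Δv = v_e · ln(257,000/48,376.4) = 2820.0 × ln(5.313) = 2820.0 × 1.6701 ≈ 4710 m/s.

Δv ≈ 4710 m/s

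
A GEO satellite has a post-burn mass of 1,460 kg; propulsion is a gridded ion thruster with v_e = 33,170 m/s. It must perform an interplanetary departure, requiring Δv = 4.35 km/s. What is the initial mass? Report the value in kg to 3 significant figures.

initial mass ≈ 1660 kg

Rocket equation: m₀/m_f = exp(Δv / v_e) = exp(4350 / 33170.0) = exp(0.1311) = 1.1401.
m₀ = m_f × 1.1401 = 1,460 × 1.1401 = 1,664.55 kg.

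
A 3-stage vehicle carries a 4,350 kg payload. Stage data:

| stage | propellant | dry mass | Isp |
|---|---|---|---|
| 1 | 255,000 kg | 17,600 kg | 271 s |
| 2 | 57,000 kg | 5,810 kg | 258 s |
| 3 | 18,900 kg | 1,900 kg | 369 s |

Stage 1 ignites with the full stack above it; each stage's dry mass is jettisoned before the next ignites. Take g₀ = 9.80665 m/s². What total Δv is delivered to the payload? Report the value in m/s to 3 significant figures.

Ignition mass of stage 1 = 255,000+17,600 + 57,000+5,810 + 18,900+1,900 + 4,350 = 360,560 kg.
Stage 1: m₀ = 360,560 kg, m_f = 360,560 − 255,000 = 105,560 kg; Δv = 271×9.80665×ln(3.416) = 2657.6×1.2284 ≈ 3265 m/s.
Stage 2: m₀ = 87,960 kg, m_f = 87,960 − 57,000 = 30,960 kg; Δv = 258×9.80665×ln(2.841) = 2530.1×1.0442 ≈ 2642 m/s.
Stage 3: m₀ = 25,150 kg, m_f = 25,150 − 18,900 = 6,250 kg; Δv = 369×9.80665×ln(4.024) = 3618.7×1.3923 ≈ 5038 m/s.
Total Δv = 3265 + 2642 + 5038 = 10945 m/s.

Δv ≈ 10900 m/s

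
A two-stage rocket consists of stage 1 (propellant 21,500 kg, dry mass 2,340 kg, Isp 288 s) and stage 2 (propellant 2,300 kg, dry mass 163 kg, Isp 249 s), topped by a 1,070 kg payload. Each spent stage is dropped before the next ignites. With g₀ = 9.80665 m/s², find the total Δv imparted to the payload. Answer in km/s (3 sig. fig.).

Ignition mass of stage 1 = 21,500+2,340 + 2,300+163 + 1,070 = 27,373 kg.
Stage 1: m₀ = 27,373 kg, m_f = 27,373 − 21,500 = 5,873 kg; Δv = 288×9.80665×ln(4.661) = 2824.3×1.5392 ≈ 4347 m/s.
Stage 2: m₀ = 3,533 kg, m_f = 3,533 − 2,300 = 1,233 kg; Δv = 249×9.80665×ln(2.865) = 2441.9×1.0527 ≈ 2571 m/s.
Total Δv = 4347 + 2571 = 6918 m/s.

Δv ≈ 6.92 km/s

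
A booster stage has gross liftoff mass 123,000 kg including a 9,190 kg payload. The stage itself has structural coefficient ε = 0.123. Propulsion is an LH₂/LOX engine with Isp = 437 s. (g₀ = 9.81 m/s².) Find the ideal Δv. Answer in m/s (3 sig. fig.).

Stage wet mass = m₀ − payload = 123,000 − 9,190 = 113,810 kg.
Stage dry mass = ε × stage wet mass = 0.123 × 113,810 = 13,998.6 kg.
Burnout mass m_f = stage dry + payload = 13,998.6 + 9,190 = 23,188.6 kg.
v_e = Isp · g₀ = 437 × 9.81 = 4287.0 m/s.
Using Δv = v_e ln(m₀/m_f): Δv = v_e · ln(123,000/23,188.6) = 4287.0 × ln(5.304) = 4287.0 × 1.6685 ≈ 7153 m/s.

Δv ≈ 7150 m/s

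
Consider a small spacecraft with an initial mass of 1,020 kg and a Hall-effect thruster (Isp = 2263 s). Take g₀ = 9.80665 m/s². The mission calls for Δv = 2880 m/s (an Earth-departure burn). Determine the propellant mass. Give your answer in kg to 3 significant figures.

propellant mass ≈ 124 kg

v_e = Isp · g₀ = 2263 × 9.80665 = 22192.4 m/s.
Rocket equation: m₀/m_f = exp(Δv / v_e) = exp(2880 / 22192.4) = exp(0.1298) = 1.1386.
m_f = 1,020 / 1.1386 = 895.837 kg, so propellant = m₀ − m_f = 1,020 − 895.837 = 124.163 kg.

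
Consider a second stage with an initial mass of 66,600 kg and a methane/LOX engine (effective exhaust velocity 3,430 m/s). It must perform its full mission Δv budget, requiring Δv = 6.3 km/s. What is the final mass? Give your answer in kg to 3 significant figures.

final mass ≈ 10600 kg

From the ideal rocket equation, m₀/m_f = exp(Δv / v_e) = exp(6300 / 3430.0) = exp(1.8367) = 6.2760.
m_f = m₀ / 6.2760 = 66,600 / 6.2760 = 10,611.9 kg.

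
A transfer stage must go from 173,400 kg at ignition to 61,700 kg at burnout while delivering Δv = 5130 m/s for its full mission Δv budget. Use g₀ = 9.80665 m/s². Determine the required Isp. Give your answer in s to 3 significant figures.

ln(m₀/m_f) = ln(173400/61700) = ln(2.81) = 1.0333.
v_e = Δv / ln(m₀/m_f) = 5130 / 1.0333 = 4964.6 m/s.
Isp = v_e / g₀ = 4964.6 / 9.80665 = 506.2 s.

Isp ≈ 506 s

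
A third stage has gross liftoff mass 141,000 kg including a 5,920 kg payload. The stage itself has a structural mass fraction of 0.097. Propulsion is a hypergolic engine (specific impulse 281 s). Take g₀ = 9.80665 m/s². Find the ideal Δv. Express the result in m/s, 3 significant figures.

Δv ≈ 5520 m/s

Stage wet mass = m₀ − payload = 141,000 − 5,920 = 135,080 kg.
Stage dry mass = ε × stage wet mass = 0.097 × 135,080 = 13,102.8 kg.
Burnout mass m_f = stage dry + payload = 13,102.8 + 5,920 = 19,022.8 kg.
v_e = Isp · g₀ = 281 × 9.80665 = 2755.7 m/s.
Δv = v_e · ln(141,000/19,022.8) = 2755.7 × ln(7.412) = 2755.7 × 2.0031 ≈ 5520 m/s.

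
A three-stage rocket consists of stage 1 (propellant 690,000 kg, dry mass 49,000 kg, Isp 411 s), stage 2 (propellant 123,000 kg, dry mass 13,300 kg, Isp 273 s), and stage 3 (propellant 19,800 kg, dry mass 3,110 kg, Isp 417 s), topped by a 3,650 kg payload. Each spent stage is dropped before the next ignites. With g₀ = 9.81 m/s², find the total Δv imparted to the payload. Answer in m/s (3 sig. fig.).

Ignition mass of stage 1 = 690,000+49,000 + 123,000+13,300 + 19,800+3,110 + 3,650 = 901,860 kg.
Stage 1: m₀ = 901,860 kg, m_f = 901,860 − 690,000 = 211,860 kg; Δv = 411×9.81×ln(4.257) = 4031.9×1.4485 ≈ 5840 m/s.
Stage 2: m₀ = 162,860 kg, m_f = 162,860 − 123,000 = 39,860 kg; Δv = 273×9.81×ln(4.086) = 2678.1×1.4075 ≈ 3770 m/s.
Stage 3: m₀ = 26,560 kg, m_f = 26,560 − 19,800 = 6,760 kg; Δv = 417×9.81×ln(3.929) = 4090.8×1.3684 ≈ 5598 m/s.
Total Δv = 5840 + 3770 + 5598 = 15208 m/s.

Δv ≈ 15200 m/s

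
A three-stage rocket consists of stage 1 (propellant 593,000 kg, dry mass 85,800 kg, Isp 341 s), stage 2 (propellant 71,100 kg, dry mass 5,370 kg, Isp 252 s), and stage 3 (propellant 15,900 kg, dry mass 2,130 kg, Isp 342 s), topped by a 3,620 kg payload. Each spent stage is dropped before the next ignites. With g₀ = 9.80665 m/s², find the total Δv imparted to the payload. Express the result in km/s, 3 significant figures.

Ignition mass of stage 1 = 593,000+85,800 + 71,100+5,370 + 15,900+2,130 + 3,620 = 776,920 kg.
Stage 1: m₀ = 776,920 kg, m_f = 776,920 − 593,000 = 183,920 kg; Δv = 341×9.80665×ln(4.224) = 3344.1×1.4408 ≈ 4818 m/s.
Stage 2: m₀ = 98,120 kg, m_f = 98,120 − 71,100 = 27,020 kg; Δv = 252×9.80665×ln(3.631) = 2471.3×1.2896 ≈ 3187 m/s.
Stage 3: m₀ = 21,650 kg, m_f = 21,650 − 15,900 = 5,750 kg; Δv = 342×9.80665×ln(3.765) = 3353.9×1.3258 ≈ 4447 m/s.
Total Δv = 4818 + 3187 + 4447 = 12452 m/s.

Δv ≈ 12.5 km/s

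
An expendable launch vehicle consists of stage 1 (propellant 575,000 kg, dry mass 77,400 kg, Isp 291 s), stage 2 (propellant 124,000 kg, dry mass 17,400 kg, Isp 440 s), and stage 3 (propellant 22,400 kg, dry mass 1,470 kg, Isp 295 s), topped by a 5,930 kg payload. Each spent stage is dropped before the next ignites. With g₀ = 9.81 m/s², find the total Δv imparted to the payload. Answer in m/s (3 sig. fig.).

Δv ≈ 13000 m/s

Ignition mass of stage 1 = 575,000+77,400 + 124,000+17,400 + 22,400+1,470 + 5,930 = 823,600 kg.
Stage 1: m₀ = 823,600 kg, m_f = 823,600 − 575,000 = 248,600 kg; Δv = 291×9.81×ln(3.313) = 2854.7×1.1978 ≈ 3419 m/s.
Stage 2: m₀ = 171,200 kg, m_f = 171,200 − 124,000 = 47,200 kg; Δv = 440×9.81×ln(3.627) = 4316.4×1.2884 ≈ 5561 m/s.
Stage 3: m₀ = 29,800 kg, m_f = 29,800 − 22,400 = 7,400 kg; Δv = 295×9.81×ln(4.027) = 2894.0×1.3930 ≈ 4031 m/s.
Total Δv = 3419 + 5561 + 4031 = 13011 m/s.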